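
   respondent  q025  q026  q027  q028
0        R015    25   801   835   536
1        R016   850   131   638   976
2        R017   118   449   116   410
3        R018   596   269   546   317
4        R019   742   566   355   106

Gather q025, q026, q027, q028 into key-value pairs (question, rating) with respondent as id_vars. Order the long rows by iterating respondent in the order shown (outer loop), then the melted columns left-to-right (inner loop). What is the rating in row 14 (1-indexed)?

20 rows total (5 × 4). Row 14: index ⌊(14-1)/4⌋ = 3 into respondent → R018; (14-1) mod 4 = 1 into the melted columns → q026.
So row 14 is (R018, q026, 269); rating = 269.

269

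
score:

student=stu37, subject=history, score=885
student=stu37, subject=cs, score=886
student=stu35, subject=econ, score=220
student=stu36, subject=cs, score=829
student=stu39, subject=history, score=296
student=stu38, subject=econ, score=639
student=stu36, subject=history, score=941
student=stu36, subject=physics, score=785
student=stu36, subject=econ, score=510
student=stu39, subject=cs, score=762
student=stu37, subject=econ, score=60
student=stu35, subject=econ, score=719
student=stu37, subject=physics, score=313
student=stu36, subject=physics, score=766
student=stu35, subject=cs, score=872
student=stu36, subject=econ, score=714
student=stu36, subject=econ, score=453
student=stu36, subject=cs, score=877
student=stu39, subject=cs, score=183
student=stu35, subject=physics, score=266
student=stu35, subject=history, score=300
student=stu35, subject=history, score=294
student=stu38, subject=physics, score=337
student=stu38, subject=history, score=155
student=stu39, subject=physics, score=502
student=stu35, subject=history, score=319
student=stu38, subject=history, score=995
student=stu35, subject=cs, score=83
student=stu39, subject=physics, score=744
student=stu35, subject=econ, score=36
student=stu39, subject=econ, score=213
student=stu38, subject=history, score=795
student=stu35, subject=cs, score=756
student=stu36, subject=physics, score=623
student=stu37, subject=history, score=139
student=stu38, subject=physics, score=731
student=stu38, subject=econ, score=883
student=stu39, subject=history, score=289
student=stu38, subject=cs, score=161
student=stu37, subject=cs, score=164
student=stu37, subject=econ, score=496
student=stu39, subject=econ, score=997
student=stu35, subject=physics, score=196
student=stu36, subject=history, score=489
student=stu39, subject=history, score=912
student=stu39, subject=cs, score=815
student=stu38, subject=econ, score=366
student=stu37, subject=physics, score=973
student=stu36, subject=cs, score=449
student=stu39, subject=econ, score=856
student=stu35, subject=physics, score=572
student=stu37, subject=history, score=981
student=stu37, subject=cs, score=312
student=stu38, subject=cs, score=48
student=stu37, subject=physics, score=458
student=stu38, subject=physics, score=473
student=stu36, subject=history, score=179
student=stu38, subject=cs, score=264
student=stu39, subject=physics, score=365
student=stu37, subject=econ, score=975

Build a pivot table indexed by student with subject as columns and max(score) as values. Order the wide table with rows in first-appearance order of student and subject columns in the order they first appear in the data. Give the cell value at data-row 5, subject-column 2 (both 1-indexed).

264

With rows in first-appearance order of student, row 5 is student=stu38. subject columns in first-appearance order: history, cs, econ, physics; column 2 is cs.
Long rows with student=stu38, subject=cs: max(161, 48, 264) = 264.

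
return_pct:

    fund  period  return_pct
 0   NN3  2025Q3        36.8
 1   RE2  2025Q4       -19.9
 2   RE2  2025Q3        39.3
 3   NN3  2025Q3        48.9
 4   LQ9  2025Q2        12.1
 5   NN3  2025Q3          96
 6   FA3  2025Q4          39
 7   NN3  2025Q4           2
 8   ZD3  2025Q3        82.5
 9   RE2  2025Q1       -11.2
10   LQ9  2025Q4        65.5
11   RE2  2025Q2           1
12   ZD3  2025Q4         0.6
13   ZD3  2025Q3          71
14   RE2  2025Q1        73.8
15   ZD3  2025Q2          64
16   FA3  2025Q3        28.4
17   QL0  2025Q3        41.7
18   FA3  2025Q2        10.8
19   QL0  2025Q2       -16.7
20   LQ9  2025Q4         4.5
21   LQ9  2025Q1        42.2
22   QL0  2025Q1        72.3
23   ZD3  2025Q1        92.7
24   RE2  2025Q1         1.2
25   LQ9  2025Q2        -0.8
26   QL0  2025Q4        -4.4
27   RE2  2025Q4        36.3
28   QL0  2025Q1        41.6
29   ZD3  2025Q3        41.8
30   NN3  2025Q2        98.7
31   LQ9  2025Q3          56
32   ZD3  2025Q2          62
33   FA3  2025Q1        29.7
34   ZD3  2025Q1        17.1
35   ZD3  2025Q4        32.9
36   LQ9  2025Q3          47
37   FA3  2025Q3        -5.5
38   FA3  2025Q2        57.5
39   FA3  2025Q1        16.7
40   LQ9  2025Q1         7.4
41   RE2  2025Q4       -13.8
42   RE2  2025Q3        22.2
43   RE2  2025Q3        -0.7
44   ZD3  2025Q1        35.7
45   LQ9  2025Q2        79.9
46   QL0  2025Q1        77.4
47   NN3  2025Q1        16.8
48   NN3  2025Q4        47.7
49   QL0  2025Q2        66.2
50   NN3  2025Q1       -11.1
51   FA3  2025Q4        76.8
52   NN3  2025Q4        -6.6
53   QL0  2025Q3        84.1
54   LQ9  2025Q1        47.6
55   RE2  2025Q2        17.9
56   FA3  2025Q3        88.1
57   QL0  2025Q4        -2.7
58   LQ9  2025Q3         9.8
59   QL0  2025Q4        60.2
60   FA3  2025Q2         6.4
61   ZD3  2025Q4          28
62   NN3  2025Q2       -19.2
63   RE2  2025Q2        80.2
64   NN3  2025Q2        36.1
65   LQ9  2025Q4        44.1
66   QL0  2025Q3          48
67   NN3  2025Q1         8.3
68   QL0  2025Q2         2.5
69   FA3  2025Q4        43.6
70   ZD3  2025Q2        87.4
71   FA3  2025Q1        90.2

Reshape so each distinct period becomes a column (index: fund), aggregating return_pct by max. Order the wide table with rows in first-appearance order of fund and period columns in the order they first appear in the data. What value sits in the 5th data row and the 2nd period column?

32.9

With rows in first-appearance order of fund, row 5 is fund=ZD3. period columns in first-appearance order: 2025Q3, 2025Q4, 2025Q2, 2025Q1; column 2 is 2025Q4.
Long rows with fund=ZD3, period=2025Q4: max(0.6, 32.9, 28) = 32.9.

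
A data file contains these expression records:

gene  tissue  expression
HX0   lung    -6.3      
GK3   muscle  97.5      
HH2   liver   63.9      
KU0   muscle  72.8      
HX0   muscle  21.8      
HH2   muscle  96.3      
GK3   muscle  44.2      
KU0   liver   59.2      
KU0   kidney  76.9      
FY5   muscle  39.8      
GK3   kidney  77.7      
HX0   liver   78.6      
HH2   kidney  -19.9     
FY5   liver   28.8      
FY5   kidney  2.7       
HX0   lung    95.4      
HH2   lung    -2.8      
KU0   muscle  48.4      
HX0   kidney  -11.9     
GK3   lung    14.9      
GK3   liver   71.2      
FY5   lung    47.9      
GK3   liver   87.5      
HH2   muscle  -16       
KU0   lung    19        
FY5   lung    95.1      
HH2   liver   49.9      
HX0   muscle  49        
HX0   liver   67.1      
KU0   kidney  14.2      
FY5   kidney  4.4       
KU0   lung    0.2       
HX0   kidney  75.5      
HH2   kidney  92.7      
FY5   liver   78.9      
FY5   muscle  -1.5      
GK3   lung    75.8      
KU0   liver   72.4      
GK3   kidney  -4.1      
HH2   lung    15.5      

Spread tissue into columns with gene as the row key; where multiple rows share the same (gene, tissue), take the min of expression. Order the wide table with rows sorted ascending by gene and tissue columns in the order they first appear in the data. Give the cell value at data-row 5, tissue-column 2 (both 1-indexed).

With rows sorted ascending by gene, row 5 is gene=KU0. tissue columns in first-appearance order: lung, muscle, liver, kidney; column 2 is muscle.
Long rows with gene=KU0, tissue=muscle: min(72.8, 48.4) = 48.4.

48.4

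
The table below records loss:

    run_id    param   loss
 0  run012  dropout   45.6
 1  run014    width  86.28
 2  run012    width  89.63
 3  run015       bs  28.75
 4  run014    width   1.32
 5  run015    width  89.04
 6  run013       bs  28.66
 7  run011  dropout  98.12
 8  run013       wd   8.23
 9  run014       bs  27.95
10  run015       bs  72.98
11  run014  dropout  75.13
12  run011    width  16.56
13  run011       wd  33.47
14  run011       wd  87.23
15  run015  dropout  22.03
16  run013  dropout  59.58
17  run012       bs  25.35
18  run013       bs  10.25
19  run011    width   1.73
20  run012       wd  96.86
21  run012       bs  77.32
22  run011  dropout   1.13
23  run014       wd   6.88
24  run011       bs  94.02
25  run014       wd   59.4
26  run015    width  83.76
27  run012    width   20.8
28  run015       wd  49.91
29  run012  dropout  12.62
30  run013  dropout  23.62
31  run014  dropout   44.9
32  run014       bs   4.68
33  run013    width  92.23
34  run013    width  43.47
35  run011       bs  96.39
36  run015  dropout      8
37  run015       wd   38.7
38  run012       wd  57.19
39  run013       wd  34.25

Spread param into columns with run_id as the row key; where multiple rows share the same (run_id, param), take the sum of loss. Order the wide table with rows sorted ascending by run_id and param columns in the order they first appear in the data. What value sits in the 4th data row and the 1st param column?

120.03

With rows sorted ascending by run_id, row 4 is run_id=run014. param columns in first-appearance order: dropout, width, bs, wd; column 1 is dropout.
Long rows with run_id=run014, param=dropout: 75.13 + 44.9 = 120.03.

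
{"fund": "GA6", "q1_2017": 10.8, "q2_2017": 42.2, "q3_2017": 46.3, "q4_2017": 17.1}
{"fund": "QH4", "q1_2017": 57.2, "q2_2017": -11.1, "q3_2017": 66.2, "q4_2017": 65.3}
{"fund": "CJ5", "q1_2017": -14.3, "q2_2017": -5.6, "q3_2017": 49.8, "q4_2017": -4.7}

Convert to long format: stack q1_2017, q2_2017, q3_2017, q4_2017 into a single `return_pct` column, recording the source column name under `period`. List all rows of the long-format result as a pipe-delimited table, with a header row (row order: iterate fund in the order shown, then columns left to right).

Each (fund, column) pair becomes one row: 3 × 4 = 12 rows.
For example, (GA6, q1_2017) → return_pct=10.8.

| fund | period | return_pct |
| GA6 | q1_2017 | 10.8 |
| GA6 | q2_2017 | 42.2 |
| GA6 | q3_2017 | 46.3 |
| GA6 | q4_2017 | 17.1 |
| QH4 | q1_2017 | 57.2 |
| QH4 | q2_2017 | -11.1 |
| QH4 | q3_2017 | 66.2 |
| QH4 | q4_2017 | 65.3 |
| CJ5 | q1_2017 | -14.3 |
| CJ5 | q2_2017 | -5.6 |
| CJ5 | q3_2017 | 49.8 |
| CJ5 | q4_2017 | -4.7 |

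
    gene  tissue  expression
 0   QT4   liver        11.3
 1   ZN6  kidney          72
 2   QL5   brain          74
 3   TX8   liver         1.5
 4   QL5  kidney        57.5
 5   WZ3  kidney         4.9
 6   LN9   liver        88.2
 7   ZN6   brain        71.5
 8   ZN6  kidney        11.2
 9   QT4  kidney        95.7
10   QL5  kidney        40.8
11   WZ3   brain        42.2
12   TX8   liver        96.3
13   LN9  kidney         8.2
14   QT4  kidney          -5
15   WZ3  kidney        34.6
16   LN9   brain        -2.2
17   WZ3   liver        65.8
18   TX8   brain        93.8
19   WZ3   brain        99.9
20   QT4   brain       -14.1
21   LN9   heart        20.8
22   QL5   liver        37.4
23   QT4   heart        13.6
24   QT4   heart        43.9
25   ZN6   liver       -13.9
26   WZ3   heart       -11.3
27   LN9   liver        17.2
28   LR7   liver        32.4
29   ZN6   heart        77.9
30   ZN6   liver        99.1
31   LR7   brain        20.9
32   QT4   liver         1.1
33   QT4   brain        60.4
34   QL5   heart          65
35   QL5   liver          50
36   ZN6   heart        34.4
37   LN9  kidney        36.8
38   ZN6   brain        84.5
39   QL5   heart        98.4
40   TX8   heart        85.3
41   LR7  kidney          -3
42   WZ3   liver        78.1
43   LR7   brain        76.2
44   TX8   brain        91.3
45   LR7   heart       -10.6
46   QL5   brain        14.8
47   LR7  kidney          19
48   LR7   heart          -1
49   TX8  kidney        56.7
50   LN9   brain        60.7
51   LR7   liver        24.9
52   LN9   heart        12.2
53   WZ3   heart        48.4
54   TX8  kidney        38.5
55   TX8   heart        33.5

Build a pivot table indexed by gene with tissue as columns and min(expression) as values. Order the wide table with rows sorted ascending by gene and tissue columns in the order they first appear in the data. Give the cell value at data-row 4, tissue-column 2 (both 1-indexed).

-5

With rows sorted ascending by gene, row 4 is gene=QT4. tissue columns in first-appearance order: liver, kidney, brain, heart; column 2 is kidney.
Long rows with gene=QT4, tissue=kidney: min(95.7, -5) = -5.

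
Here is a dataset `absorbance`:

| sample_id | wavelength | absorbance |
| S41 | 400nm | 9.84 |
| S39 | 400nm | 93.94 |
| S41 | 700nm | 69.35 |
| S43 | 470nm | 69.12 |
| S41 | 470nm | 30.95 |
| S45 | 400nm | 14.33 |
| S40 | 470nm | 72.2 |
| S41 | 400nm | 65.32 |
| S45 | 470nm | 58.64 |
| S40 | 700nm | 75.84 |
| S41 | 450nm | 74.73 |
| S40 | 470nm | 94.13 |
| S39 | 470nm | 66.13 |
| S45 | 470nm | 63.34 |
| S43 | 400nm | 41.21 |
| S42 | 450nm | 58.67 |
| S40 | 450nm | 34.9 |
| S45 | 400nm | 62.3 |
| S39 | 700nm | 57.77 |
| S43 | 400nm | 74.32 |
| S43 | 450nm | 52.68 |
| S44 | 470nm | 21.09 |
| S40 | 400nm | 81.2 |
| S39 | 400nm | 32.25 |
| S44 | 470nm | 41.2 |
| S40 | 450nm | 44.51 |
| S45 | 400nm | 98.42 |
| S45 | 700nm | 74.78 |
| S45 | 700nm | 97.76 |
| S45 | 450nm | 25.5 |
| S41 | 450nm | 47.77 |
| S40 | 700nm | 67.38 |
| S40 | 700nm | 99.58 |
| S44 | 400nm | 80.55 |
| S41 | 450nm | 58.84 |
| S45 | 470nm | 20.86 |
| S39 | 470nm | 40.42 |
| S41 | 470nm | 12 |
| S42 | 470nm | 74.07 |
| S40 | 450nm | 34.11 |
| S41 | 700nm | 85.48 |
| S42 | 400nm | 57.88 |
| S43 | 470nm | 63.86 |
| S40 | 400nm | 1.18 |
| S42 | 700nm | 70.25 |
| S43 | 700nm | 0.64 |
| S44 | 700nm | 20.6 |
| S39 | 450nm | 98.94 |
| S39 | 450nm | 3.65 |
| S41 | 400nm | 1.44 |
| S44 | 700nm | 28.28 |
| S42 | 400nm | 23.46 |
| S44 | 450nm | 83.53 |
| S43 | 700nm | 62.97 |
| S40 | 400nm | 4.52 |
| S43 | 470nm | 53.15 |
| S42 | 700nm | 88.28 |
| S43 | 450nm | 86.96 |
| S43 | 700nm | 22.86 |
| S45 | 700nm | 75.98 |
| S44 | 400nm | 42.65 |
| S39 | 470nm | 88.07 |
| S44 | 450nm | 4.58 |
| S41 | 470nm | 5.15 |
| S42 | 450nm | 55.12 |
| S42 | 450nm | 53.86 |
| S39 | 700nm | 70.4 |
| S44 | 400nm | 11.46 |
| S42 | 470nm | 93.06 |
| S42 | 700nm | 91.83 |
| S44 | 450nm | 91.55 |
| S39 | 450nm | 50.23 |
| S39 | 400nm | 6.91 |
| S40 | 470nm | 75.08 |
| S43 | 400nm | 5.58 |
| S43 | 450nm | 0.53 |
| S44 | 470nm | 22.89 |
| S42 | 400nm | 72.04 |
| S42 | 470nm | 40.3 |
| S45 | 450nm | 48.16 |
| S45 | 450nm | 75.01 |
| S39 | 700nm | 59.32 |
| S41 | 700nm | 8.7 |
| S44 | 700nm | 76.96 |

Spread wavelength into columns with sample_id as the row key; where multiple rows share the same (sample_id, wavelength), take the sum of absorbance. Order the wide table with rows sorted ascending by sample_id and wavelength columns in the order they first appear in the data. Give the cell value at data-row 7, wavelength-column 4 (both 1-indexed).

With rows sorted ascending by sample_id, row 7 is sample_id=S45. wavelength columns in first-appearance order: 400nm, 700nm, 470nm, 450nm; column 4 is 450nm.
Long rows with sample_id=S45, wavelength=450nm: 25.5 + 48.16 + 75.01 = 148.67.

148.67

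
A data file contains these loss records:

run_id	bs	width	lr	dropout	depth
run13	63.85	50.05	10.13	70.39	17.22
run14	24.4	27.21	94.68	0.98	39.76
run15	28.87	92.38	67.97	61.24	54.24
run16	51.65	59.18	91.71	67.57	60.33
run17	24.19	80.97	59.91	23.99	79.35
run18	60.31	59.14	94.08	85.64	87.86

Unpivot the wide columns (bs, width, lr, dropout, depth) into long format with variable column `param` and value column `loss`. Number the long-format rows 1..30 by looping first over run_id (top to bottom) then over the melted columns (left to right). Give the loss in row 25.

79.35

30 rows total (6 × 5). Row 25: index ⌊(25-1)/5⌋ = 4 into run_id → run17; (25-1) mod 5 = 4 into the melted columns → depth.
So row 25 is (run17, depth, 79.35); loss = 79.35.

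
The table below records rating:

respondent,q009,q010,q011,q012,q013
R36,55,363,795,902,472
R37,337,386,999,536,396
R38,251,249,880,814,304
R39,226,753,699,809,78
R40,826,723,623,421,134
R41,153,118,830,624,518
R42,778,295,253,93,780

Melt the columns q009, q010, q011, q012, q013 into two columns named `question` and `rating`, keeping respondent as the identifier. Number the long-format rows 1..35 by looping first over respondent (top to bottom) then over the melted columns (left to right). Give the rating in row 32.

35 rows total (7 × 5). Row 32: index ⌊(32-1)/5⌋ = 6 into respondent → R42; (32-1) mod 5 = 1 into the melted columns → q010.
So row 32 is (R42, q010, 295); rating = 295.

295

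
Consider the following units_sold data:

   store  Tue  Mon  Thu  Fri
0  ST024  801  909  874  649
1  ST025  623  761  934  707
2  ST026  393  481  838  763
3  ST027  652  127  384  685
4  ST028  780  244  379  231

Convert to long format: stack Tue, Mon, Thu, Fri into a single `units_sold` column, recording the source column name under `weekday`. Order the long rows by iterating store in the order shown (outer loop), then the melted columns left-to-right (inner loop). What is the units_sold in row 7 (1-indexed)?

20 rows total (5 × 4). Row 7: index ⌊(7-1)/4⌋ = 1 into store → ST025; (7-1) mod 4 = 2 into the melted columns → Thu.
So row 7 is (ST025, Thu, 934); units_sold = 934.

934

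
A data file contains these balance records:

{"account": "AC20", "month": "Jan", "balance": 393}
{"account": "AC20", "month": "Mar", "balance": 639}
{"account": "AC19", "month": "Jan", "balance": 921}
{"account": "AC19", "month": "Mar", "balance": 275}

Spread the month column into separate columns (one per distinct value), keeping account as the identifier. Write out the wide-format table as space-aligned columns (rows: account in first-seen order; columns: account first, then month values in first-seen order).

Columns: account plus the 2 distinct month values (Jan, Mar).
For example, row AC20 column Jan takes balance=393 from the long row (AC20, Jan).

account  Jan  Mar
AC20     393  639
AC19     921  275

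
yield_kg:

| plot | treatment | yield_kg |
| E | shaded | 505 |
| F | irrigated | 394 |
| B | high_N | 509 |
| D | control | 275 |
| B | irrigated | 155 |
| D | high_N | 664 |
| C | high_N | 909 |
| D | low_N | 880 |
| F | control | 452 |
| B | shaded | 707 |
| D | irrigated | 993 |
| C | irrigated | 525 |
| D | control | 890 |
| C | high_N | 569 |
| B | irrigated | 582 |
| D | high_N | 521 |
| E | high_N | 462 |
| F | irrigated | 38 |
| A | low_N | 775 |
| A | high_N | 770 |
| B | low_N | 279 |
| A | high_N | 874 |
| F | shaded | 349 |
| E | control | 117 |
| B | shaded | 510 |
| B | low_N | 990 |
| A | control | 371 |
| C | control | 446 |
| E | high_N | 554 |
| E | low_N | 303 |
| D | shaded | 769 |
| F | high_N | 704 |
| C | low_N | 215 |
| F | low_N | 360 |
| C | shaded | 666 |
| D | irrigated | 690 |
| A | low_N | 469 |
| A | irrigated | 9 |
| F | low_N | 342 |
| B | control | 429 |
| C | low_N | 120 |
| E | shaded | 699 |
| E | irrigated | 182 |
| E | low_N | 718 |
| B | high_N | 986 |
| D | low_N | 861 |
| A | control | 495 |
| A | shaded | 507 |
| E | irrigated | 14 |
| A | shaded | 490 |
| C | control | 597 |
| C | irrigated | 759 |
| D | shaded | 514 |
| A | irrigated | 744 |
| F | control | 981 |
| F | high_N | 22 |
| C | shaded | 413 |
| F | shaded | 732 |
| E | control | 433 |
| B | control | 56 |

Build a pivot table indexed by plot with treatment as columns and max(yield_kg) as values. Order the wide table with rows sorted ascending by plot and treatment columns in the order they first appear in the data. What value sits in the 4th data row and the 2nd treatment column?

993

With rows sorted ascending by plot, row 4 is plot=D. treatment columns in first-appearance order: shaded, irrigated, high_N, control, low_N; column 2 is irrigated.
Long rows with plot=D, treatment=irrigated: max(993, 690) = 993.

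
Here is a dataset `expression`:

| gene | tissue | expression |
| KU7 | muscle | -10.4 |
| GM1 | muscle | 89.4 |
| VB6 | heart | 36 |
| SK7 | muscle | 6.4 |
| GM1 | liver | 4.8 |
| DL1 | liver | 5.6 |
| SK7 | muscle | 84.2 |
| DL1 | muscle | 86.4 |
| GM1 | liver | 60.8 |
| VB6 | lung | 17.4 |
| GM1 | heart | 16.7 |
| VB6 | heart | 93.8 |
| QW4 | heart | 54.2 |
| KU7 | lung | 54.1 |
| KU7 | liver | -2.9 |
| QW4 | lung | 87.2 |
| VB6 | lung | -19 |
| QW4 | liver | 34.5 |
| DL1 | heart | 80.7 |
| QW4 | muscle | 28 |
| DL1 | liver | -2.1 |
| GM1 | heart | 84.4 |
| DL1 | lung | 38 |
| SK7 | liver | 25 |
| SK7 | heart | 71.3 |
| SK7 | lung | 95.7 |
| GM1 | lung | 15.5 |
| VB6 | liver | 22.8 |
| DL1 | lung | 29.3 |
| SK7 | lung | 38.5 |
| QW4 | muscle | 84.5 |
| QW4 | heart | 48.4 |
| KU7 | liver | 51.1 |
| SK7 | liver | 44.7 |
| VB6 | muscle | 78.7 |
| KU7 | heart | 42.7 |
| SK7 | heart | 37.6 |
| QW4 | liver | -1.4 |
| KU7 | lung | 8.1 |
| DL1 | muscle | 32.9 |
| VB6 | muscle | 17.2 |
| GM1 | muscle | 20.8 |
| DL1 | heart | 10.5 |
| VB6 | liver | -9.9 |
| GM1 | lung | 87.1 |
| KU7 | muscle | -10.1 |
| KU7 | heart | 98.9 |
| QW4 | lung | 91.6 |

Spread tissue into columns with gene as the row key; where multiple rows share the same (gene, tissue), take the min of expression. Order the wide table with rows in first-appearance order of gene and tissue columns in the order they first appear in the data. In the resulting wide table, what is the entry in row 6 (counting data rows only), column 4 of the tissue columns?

With rows in first-appearance order of gene, row 6 is gene=QW4. tissue columns in first-appearance order: muscle, heart, liver, lung; column 4 is lung.
Long rows with gene=QW4, tissue=lung: min(87.2, 91.6) = 87.2.

87.2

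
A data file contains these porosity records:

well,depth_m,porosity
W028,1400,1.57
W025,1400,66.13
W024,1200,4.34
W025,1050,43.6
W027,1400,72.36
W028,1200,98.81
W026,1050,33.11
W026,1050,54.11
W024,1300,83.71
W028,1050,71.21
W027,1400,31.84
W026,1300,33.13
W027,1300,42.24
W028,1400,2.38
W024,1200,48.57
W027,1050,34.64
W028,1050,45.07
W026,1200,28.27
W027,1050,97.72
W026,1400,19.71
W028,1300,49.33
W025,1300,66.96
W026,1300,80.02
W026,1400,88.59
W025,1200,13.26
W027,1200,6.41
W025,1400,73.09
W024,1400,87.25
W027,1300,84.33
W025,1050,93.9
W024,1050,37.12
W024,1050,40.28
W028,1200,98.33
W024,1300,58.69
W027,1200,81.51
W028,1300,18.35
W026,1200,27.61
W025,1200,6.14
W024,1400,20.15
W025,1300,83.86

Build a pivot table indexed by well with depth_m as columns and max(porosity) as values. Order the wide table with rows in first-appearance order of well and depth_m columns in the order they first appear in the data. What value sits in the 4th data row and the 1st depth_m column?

With rows in first-appearance order of well, row 4 is well=W027. depth_m columns in first-appearance order: 1400, 1200, 1050, 1300; column 1 is 1400.
Long rows with well=W027, depth_m=1400: max(72.36, 31.84) = 72.36.

72.36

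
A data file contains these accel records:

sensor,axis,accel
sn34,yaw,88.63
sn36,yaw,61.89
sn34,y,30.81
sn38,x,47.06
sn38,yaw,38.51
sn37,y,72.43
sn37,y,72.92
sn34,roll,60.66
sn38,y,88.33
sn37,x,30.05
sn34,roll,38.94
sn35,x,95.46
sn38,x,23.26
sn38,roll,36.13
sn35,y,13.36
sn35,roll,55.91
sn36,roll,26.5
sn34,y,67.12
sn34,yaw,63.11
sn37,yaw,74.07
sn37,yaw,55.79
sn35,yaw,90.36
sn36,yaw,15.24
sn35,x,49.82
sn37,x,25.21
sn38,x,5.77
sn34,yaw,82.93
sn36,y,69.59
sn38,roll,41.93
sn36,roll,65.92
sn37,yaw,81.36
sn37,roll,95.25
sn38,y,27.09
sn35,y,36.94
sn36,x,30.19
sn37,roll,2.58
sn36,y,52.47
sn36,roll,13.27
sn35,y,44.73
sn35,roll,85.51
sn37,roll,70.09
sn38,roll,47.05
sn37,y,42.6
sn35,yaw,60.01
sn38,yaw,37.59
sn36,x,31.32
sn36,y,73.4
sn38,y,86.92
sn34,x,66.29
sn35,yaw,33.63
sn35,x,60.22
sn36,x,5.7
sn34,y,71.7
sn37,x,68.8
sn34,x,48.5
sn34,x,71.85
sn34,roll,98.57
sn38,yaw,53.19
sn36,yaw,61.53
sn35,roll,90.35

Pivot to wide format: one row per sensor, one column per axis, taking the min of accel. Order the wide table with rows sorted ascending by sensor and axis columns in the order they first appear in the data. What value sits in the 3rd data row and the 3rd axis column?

With rows sorted ascending by sensor, row 3 is sensor=sn36. axis columns in first-appearance order: yaw, y, x, roll; column 3 is x.
Long rows with sensor=sn36, axis=x: min(30.19, 31.32, 5.7) = 5.7.

5.7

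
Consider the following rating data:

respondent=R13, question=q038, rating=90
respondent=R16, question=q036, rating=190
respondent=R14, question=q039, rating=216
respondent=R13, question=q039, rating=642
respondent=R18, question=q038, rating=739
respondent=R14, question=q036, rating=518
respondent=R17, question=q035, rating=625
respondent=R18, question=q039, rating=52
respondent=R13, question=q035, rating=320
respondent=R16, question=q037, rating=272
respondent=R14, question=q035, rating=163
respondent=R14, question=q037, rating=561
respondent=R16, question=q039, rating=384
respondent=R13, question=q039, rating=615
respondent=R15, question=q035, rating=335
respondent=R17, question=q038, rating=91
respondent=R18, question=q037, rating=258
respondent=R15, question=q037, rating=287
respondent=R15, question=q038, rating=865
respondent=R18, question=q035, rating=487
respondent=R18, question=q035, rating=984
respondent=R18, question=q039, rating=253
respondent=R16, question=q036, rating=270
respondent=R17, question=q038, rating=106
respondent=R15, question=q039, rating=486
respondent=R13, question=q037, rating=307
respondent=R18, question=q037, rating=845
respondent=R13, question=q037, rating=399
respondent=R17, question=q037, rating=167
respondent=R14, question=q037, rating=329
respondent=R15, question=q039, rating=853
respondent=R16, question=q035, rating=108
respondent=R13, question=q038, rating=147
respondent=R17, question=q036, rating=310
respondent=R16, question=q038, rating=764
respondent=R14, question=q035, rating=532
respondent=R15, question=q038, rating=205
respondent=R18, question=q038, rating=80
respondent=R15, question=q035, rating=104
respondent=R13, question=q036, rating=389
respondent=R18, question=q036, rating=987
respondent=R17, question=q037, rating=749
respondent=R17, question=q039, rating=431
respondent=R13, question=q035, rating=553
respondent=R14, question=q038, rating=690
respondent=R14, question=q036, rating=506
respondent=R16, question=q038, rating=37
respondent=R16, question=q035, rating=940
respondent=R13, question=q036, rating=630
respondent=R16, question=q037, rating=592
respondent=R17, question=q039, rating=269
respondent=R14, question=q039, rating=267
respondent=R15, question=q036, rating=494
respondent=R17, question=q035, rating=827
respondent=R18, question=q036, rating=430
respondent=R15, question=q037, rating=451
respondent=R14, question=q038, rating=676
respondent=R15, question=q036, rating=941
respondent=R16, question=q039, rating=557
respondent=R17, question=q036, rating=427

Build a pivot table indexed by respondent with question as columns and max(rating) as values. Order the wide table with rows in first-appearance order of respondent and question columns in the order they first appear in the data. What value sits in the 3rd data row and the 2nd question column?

518

With rows in first-appearance order of respondent, row 3 is respondent=R14. question columns in first-appearance order: q038, q036, q039, q035, q037; column 2 is q036.
Long rows with respondent=R14, question=q036: max(518, 506) = 518.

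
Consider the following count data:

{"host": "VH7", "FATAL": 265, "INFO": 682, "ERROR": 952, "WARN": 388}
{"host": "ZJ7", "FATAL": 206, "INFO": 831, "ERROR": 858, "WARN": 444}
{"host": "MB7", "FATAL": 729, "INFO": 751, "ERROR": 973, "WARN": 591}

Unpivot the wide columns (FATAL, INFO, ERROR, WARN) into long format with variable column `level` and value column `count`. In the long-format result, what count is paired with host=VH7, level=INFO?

Unpivoting turns each (host, wide-column) pair into one long row.
The wide cell at row VH7, column INFO holds 682, so the long row (VH7, INFO) has count=682.

682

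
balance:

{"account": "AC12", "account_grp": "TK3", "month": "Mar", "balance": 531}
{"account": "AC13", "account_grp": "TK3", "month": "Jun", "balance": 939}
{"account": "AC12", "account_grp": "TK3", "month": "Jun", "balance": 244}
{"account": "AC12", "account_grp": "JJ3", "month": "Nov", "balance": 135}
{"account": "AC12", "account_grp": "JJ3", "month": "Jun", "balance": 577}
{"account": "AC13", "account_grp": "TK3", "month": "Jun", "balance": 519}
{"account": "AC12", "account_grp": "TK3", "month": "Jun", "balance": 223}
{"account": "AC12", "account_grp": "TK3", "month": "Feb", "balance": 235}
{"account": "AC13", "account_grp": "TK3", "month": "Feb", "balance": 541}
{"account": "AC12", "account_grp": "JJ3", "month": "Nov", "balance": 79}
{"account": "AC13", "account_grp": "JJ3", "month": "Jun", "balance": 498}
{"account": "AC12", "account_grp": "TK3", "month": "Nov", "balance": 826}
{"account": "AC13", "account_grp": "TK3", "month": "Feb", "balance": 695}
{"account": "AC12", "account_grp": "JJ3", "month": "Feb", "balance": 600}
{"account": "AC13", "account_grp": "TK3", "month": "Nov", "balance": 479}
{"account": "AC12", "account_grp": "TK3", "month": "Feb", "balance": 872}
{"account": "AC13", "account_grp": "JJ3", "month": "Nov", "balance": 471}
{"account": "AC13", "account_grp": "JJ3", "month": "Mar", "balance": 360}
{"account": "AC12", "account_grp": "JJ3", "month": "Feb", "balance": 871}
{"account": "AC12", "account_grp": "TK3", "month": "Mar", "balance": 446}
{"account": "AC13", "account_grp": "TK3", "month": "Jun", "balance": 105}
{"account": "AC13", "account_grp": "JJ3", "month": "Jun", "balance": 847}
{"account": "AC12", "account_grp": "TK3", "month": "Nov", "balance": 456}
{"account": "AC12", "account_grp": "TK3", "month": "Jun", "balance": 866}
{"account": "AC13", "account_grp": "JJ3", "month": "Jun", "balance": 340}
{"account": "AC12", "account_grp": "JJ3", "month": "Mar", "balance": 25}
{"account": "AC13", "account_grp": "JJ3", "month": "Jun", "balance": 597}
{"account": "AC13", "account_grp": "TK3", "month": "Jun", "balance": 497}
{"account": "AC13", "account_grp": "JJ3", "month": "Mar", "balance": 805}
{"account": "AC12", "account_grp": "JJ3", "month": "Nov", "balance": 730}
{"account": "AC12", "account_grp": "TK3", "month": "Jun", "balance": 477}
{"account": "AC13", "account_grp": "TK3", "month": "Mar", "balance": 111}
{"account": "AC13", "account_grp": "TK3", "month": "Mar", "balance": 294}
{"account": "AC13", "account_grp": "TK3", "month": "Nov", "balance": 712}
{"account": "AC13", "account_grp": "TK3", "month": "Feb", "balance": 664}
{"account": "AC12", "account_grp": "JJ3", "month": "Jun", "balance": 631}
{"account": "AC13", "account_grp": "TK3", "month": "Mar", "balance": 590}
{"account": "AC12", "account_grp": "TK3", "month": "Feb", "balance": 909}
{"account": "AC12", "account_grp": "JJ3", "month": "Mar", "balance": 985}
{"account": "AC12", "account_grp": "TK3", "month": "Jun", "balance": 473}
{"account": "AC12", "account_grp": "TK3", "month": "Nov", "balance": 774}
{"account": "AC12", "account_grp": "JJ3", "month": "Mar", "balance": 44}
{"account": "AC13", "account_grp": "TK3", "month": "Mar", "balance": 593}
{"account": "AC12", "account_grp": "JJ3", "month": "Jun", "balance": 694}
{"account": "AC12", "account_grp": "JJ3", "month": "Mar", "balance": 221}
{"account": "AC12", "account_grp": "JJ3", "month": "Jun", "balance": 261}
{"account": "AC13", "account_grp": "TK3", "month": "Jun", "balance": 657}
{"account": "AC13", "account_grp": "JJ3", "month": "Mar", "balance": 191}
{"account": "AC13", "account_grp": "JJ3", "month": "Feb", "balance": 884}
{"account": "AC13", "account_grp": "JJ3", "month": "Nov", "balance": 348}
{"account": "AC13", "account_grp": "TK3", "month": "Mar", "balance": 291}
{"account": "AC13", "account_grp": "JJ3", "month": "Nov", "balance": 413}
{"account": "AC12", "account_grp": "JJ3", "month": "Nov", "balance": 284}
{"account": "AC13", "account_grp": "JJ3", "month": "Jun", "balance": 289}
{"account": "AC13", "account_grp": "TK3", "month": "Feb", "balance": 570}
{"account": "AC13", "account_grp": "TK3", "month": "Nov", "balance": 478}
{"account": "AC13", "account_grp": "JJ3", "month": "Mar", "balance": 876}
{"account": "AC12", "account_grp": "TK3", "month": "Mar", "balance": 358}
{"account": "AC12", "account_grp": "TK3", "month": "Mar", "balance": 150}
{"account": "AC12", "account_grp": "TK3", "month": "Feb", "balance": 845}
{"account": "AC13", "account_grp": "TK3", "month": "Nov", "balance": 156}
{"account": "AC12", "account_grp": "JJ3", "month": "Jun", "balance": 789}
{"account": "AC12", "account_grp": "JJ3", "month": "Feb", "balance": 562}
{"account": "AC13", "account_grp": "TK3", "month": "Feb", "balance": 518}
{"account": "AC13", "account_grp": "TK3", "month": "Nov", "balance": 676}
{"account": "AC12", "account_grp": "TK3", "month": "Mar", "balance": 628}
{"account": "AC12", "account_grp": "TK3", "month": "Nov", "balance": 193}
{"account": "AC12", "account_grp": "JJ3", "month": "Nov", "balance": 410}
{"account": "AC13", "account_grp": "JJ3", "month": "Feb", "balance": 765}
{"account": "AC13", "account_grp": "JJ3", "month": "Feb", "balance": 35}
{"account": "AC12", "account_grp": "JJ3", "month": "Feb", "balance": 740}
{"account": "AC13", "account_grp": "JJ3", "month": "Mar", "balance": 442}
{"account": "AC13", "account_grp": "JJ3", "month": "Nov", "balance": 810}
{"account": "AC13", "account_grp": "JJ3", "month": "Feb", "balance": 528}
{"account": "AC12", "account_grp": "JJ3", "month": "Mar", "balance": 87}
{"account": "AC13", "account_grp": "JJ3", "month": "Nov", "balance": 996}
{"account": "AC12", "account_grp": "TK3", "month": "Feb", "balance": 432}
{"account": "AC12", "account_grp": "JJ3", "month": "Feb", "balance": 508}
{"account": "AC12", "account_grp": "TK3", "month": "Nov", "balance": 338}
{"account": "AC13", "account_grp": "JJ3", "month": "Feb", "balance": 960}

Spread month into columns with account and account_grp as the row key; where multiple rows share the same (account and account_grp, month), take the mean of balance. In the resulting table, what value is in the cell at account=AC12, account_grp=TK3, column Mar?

Rows with account=AC12, account_grp=TK3 and month=Mar: balance values are 531, 446, 358, 150, 628.
(531 + 446 + 358 + 150 + 628) / 5 = 422.60.

422.60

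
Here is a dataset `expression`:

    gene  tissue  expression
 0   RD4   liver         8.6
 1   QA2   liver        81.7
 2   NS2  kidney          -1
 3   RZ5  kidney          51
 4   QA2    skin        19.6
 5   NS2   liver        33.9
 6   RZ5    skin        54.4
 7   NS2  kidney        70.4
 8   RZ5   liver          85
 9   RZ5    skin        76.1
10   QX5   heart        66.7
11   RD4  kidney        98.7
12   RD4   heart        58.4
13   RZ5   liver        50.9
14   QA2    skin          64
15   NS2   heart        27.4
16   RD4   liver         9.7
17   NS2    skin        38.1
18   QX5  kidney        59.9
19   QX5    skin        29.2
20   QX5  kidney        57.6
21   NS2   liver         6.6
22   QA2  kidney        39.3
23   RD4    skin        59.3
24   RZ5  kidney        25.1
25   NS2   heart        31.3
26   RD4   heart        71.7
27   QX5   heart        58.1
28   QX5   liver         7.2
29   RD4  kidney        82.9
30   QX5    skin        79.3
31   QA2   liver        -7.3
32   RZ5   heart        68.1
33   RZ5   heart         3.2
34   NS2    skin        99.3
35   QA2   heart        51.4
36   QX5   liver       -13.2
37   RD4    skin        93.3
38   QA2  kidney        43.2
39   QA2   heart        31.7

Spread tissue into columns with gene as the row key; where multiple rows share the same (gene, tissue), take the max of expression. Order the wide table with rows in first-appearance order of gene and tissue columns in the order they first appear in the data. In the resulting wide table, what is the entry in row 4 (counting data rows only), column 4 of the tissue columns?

68.1

With rows in first-appearance order of gene, row 4 is gene=RZ5. tissue columns in first-appearance order: liver, kidney, skin, heart; column 4 is heart.
Long rows with gene=RZ5, tissue=heart: max(68.1, 3.2) = 68.1.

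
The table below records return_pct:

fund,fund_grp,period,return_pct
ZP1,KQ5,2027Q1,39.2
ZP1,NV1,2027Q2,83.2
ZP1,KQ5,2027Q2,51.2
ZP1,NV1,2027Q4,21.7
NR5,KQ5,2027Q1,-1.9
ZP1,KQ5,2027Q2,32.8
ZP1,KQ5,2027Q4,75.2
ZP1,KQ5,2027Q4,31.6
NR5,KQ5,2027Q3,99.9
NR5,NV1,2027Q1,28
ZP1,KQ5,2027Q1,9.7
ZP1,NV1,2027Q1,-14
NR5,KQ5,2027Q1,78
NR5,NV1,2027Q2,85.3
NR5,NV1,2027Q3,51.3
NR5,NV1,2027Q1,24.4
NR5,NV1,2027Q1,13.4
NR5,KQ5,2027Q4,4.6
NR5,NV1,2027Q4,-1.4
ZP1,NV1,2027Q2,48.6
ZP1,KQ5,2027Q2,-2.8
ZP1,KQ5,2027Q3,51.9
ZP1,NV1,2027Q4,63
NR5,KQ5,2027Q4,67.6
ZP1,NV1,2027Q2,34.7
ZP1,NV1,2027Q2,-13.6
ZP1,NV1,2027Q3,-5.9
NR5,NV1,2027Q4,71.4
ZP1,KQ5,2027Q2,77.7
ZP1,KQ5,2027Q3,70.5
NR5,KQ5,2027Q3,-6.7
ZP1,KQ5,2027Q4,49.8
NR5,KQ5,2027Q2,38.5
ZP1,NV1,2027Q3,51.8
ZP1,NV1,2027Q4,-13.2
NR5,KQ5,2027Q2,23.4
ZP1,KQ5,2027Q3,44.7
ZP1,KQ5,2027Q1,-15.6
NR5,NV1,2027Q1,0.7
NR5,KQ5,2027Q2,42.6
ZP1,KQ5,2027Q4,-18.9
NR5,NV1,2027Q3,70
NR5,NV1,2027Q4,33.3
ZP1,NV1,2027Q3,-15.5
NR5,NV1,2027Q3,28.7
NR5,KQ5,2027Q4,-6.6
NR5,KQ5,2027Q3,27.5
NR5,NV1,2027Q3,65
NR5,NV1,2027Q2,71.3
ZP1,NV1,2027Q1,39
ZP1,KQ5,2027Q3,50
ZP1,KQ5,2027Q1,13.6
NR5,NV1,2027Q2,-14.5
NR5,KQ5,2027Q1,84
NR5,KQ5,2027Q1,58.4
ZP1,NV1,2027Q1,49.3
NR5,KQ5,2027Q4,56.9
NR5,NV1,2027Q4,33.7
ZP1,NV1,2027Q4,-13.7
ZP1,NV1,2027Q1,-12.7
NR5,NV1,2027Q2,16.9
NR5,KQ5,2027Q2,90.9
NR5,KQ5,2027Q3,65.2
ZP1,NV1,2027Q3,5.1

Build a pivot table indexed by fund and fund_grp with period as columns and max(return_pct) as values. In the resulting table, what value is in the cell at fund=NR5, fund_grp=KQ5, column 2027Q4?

Rows with fund=NR5, fund_grp=KQ5 and period=2027Q4: return_pct values are 4.6, 67.6, -6.6, 56.9.
max(4.6, 67.6, -6.6, 56.9) = 67.6.

67.6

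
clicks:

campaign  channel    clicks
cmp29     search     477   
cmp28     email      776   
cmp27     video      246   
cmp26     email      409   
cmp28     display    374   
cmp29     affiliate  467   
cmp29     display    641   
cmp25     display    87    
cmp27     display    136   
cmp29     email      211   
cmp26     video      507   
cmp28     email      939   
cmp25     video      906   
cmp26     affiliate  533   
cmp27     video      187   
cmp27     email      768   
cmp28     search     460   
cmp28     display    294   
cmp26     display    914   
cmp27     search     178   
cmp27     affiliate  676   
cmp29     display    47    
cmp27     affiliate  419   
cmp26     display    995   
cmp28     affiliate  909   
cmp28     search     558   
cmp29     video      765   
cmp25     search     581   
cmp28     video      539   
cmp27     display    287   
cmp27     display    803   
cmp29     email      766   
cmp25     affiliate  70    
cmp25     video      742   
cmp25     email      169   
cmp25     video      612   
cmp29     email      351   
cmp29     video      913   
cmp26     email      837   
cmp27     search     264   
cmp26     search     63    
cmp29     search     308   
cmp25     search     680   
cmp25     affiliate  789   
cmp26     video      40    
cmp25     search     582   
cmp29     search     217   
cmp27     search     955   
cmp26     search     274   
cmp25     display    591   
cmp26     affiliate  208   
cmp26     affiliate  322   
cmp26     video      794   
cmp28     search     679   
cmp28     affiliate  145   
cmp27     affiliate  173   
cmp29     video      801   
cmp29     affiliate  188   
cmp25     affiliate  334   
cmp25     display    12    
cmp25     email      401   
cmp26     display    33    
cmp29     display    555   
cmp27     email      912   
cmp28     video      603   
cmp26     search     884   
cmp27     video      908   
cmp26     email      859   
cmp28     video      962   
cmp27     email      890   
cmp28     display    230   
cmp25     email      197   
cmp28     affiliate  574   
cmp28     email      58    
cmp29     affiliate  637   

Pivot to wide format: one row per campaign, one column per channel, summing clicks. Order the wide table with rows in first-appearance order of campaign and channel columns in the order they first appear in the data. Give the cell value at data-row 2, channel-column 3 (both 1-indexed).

With rows in first-appearance order of campaign, row 2 is campaign=cmp28. channel columns in first-appearance order: search, email, video, display, affiliate; column 3 is video.
Long rows with campaign=cmp28, channel=video: 539 + 603 + 962 = 2104.

2104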